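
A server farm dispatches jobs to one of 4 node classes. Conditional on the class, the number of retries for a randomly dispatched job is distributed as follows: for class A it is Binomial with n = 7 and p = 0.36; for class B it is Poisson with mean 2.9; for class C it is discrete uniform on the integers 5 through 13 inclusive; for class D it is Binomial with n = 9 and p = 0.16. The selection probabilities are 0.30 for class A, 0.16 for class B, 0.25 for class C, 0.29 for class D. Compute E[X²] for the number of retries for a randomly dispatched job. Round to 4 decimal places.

27.0674

For each component E[X²] = Var + (mean)², giving A: 7.9632; B: 11.31; C: 87.6667; D: 3.2832.
Overall E[X²] = 0.3·7.9632 + 0.16·11.31 + 0.25·87.6667 + 0.29·3.2832 = 27.0674.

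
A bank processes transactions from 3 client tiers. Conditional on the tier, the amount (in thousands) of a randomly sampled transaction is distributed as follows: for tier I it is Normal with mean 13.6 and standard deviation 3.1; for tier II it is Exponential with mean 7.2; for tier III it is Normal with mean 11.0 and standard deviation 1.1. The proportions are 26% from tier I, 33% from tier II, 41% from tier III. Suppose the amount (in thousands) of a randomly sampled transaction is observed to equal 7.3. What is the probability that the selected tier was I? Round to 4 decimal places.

0.1984

Likelihoods f(7.3 | ·): I: 0.0163198; II: 0.0503896; III: 0.00126678.
Posterior ∝ prior × likelihood. Numerator for I: 0.26·0.0163198 = 0.00424314.
Normalizing constant: 0.26·0.0163198 + 0.33·0.0503896 + 0.41·0.00126678 = 0.0213911.
P(I | observation) = 0.00424314 / 0.0213911 = 0.19836.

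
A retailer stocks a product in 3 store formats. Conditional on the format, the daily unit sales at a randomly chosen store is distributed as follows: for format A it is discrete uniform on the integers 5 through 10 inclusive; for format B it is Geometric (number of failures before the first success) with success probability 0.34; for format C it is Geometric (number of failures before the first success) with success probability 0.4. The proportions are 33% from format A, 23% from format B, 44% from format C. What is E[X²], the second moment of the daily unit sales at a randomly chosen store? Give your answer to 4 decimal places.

24.3448

For each component E[X²] = Var + (mean)², giving A: 59.1667; B: 9.47751; C: 6.
Overall E[X²] = 0.33·59.1667 + 0.23·9.47751 + 0.44·6 = 24.3448.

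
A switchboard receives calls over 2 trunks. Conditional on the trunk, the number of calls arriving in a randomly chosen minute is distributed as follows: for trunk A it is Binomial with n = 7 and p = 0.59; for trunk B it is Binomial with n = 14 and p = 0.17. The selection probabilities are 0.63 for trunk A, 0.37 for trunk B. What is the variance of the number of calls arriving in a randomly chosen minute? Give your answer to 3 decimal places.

2.512

Per component, A: μ=4.13, E[X²]=18.7502; B: μ=2.38, E[X²]=7.6398.
E[X] = 0.63·4.13 + 0.37·2.38 = 3.4825.
E[X²] = 0.63·18.7502 + 0.37·7.6398 = 14.6394.
Var(X) = E[X²] − (E[X])² = 14.6394 − 12.1278 = 2.51155.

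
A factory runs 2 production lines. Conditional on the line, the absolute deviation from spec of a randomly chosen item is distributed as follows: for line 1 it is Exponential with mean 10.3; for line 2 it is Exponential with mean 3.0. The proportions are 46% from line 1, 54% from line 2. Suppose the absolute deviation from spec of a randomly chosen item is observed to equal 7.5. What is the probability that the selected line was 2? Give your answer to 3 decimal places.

Likelihoods f(7.5 | ·): 1: 0.0468737; 2: 0.0273617.
Posterior ∝ prior × likelihood. Numerator for 2: 0.54·0.0273617 = 0.0147753.
Normalizing constant: 0.46·0.0468737 + 0.54·0.0273617 = 0.0363372.
P(2 | observation) = 0.0147753 / 0.0363372 = 0.406617.

0.407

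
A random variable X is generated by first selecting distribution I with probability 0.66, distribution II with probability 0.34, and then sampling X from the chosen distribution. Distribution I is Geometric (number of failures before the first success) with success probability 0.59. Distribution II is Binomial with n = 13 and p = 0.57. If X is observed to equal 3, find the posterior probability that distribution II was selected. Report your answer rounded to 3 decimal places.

0.127

Likelihoods P(X=3 | ·): I: 0.0406634; II: 0.0114466.
Posterior ∝ prior × likelihood. Numerator for II: 0.34·0.0114466 = 0.00389183.
Normalizing constant: 0.66·0.0406634 + 0.34·0.0114466 = 0.0307297.
P(II | observation) = 0.00389183 / 0.0307297 = 0.126647.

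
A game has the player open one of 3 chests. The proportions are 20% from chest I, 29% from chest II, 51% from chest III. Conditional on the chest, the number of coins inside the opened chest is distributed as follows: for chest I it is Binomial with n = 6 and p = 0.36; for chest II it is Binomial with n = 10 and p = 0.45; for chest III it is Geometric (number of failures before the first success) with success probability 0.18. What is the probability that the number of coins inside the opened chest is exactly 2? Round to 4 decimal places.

Conditional on each chest, P(X = 2): I: 0.326149; II: 0.0763026; III: 0.121032.
By total probability, P(X = 2) = 0.2·0.326149 + 0.29·0.0763026 + 0.51·0.121032 = 0.149084.

0.1491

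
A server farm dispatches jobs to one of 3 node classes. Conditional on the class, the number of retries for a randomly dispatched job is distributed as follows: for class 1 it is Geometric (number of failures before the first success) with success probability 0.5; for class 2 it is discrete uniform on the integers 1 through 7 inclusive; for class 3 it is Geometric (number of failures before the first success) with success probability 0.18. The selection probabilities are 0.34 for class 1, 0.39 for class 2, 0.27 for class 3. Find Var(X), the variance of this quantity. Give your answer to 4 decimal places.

11.4598

Per component, 1: μ=1, E[X²]=3; 2: μ=4, E[X²]=20; 3: μ=4.55556, E[X²]=46.0617.
E[X] = 0.34·1 + 0.39·4 + 0.27·4.55556 = 3.13.
E[X²] = 0.34·3 + 0.39·20 + 0.27·46.0617 = 21.2567.
Var(X) = E[X²] − (E[X])² = 21.2567 − 9.7969 = 11.4598.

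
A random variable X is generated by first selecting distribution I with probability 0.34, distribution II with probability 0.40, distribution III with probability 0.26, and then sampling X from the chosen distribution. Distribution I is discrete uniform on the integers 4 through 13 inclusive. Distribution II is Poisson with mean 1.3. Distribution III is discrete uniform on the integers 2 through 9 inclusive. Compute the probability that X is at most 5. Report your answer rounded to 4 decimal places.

0.5971

Conditional on each component, P(X ≤ 5): I: 0.2; II: 0.997769; III: 0.5.
By total probability, P(X ≤ 5) = 0.34·0.2 + 0.4·0.997769 + 0.26·0.5 = 0.597108.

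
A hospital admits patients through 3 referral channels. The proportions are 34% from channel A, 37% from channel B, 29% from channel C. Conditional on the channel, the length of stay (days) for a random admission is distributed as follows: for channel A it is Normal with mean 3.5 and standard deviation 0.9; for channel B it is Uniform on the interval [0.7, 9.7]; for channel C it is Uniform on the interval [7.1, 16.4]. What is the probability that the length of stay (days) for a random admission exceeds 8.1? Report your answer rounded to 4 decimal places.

Conditional on each channel, P(X > 8.1): A: 1.60135e-07; B: 0.177778; C: 0.892473.
By total probability, P(X > 8.1) = 0.34·1.60135e-07 + 0.37·0.177778 + 0.29·0.892473 = 0.324595.

0.3246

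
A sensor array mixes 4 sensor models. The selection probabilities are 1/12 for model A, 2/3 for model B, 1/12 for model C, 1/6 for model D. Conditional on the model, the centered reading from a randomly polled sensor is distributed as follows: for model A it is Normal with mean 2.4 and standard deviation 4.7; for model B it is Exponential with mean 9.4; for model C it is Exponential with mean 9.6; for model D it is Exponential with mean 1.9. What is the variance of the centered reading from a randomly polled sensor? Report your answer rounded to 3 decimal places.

79.191

Per component, A: μ=2.4, E[X²]=27.85; B: μ=9.4, E[X²]=176.72; C: μ=9.6, E[X²]=184.32; D: μ=1.9, E[X²]=7.22.
E[X] = 0.0833333·2.4 + 0.666667·9.4 + 0.0833333·9.6 + 0.166667·1.9 = 7.58333.
E[X²] = 0.0833333·27.85 + 0.666667·176.72 + 0.0833333·184.32 + 0.166667·7.22 = 136.698.
Var(X) = E[X²] − (E[X])² = 136.698 − 57.5069 = 79.1906.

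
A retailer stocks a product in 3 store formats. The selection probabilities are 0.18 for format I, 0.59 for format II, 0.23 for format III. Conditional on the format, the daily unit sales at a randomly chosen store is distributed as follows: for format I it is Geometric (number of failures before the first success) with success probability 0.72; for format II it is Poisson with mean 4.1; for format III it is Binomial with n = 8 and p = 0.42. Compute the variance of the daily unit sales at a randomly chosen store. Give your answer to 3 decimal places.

Per component, I: μ=0.388889, E[X²]=0.691358; II: μ=4.1, E[X²]=20.91; III: μ=3.36, E[X²]=13.2384.
E[X] = 0.18·0.388889 + 0.59·4.1 + 0.23·3.36 = 3.2618.
E[X²] = 0.18·0.691358 + 0.59·20.91 + 0.23·13.2384 = 15.5062.
Var(X) = E[X²] − (E[X])² = 15.5062 − 10.6393 = 4.86684.

4.867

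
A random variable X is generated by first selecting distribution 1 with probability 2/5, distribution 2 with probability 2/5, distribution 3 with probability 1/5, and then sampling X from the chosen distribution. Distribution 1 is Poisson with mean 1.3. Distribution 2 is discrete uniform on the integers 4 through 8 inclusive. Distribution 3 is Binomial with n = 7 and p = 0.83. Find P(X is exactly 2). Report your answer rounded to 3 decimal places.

0.093

Conditional on each component, P(X = 2): 1: 0.230289; 2: 0; 3: 0.00205409.
By total probability, P(X = 2) = 0.4·0.230289 + 0.4·0 + 0.2·0.00205409 = 0.0925266.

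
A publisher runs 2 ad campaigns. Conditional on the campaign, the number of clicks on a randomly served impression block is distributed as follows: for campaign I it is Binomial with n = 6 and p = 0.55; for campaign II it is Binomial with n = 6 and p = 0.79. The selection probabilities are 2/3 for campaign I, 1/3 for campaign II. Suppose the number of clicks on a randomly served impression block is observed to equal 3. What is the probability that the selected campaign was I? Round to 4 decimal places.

Likelihoods P(X=3 | ·): I: 0.303218; II: 0.0913207.
Posterior ∝ prior × likelihood. Numerator for I: 0.666667·0.303218 = 0.202146.
Normalizing constant: 0.666667·0.303218 + 0.333333·0.0913207 = 0.232586.
P(I | observation) = 0.202146 / 0.232586 = 0.869123.

0.8691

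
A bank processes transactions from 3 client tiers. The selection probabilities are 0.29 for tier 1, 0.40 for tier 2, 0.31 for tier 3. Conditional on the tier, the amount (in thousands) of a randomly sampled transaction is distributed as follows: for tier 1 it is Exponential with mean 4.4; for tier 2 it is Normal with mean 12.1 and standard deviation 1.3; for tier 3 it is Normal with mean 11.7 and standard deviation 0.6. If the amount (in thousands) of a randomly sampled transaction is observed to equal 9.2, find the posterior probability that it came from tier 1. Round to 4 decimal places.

0.4432

Likelihoods f(9.2 | ·): 1: 0.0280852; 2: 0.02549; 3: 0.000112938.
Posterior ∝ prior × likelihood. Numerator for 1: 0.29·0.0280852 = 0.0081447.
Normalizing constant: 0.29·0.0280852 + 0.4·0.02549 + 0.31·0.000112938 = 0.0183757.
P(1 | observation) = 0.0081447 / 0.0183757 = 0.443232.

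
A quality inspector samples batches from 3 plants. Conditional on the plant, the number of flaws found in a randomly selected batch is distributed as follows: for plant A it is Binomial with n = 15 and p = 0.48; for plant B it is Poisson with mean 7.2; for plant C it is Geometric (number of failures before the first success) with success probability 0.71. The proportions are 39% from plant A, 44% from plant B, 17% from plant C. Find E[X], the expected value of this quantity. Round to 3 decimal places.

Component means — A: 7.2; B: 7.2; C: 0.408451.
E[X] = 0.39·7.2 + 0.44·7.2 + 0.17·0.408451 = 6.04544.

6.045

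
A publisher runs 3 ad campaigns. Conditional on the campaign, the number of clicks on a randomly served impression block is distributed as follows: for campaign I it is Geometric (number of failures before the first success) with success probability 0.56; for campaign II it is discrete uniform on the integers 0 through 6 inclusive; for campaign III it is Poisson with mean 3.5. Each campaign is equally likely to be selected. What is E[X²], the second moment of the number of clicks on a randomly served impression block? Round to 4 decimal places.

10.2568

For each component E[X²] = Var + (mean)², giving I: 2.02041; II: 13; III: 15.75.
Overall E[X²] = 0.333333·2.02041 + 0.333333·13 + 0.333333·15.75 = 10.2568.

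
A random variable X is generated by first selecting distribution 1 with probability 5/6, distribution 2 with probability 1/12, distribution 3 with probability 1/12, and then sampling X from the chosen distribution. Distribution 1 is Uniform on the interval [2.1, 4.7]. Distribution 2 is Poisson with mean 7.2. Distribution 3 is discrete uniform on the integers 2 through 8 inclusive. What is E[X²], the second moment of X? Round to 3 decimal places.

For each component E[X²] = Var + (mean)², giving 1: 12.1233; 2: 59.04; 3: 29.
Overall E[X²] = 0.833333·12.1233 + 0.0833333·59.04 + 0.0833333·29 = 17.4394.

17.439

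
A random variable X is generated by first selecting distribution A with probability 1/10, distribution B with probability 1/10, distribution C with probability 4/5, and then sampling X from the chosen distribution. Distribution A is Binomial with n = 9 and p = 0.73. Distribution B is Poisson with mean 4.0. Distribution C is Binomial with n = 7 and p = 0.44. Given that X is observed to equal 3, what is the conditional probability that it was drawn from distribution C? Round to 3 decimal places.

Likelihoods P(X=3 | ·): A: 0.0126599; B: 0.195367; C: 0.29321.
Posterior ∝ prior × likelihood. Numerator for C: 0.8·0.29321 = 0.234568.
Normalizing constant: 0.1·0.0126599 + 0.1·0.195367 + 0.8·0.29321 = 0.25537.
P(C | observation) = 0.234568 / 0.25537 = 0.918539.

0.919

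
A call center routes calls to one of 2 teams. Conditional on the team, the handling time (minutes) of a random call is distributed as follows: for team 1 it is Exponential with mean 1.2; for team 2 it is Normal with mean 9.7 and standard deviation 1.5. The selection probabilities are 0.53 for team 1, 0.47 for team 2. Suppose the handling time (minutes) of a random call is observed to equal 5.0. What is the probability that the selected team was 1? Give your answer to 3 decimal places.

0.881

Likelihoods f(5.0 | ·): 1: 0.0129199; 2: 0.00196298.
Posterior ∝ prior × likelihood. Numerator for 1: 0.53·0.0129199 = 0.00684754.
Normalizing constant: 0.53·0.0129199 + 0.47·0.00196298 = 0.00777014.
P(1 | observation) = 0.00684754 / 0.00777014 = 0.881263.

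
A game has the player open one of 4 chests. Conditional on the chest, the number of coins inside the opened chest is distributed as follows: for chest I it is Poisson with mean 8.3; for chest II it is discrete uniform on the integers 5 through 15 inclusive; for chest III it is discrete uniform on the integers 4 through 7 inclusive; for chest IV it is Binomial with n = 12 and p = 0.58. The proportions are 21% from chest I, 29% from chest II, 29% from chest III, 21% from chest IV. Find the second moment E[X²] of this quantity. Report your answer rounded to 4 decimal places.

For each component E[X²] = Var + (mean)², giving I: 77.19; II: 110; III: 31.5; IV: 51.3648.
Overall E[X²] = 0.21·77.19 + 0.29·110 + 0.29·31.5 + 0.21·51.3648 = 68.0315.

68.0315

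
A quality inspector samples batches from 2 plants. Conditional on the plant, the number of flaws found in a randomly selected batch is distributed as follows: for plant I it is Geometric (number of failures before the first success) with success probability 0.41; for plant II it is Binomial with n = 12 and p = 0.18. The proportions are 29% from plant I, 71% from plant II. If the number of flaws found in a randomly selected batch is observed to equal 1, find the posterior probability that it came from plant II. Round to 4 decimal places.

0.7113

Likelihoods P(X=1 | ·): I: 0.2419; II: 0.243448.
Posterior ∝ prior × likelihood. Numerator for II: 0.71·0.243448 = 0.172848.
Normalizing constant: 0.29·0.2419 + 0.71·0.243448 = 0.242999.
P(II | observation) = 0.172848 / 0.242999 = 0.711312.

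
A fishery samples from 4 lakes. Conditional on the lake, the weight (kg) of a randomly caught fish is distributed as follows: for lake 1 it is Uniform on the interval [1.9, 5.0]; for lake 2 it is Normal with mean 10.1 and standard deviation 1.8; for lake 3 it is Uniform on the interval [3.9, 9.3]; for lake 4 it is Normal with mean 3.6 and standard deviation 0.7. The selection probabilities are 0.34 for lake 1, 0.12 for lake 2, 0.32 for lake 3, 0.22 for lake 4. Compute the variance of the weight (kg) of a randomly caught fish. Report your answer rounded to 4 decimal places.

6.6514

Per component, 1: μ=3.45, E[X²]=12.7033; 2: μ=10.1, E[X²]=105.25; 3: μ=6.6, E[X²]=45.99; 4: μ=3.6, E[X²]=13.45.
E[X] = 0.34·3.45 + 0.12·10.1 + 0.32·6.6 + 0.22·3.6 = 5.289.
E[X²] = 0.34·12.7033 + 0.12·105.25 + 0.32·45.99 + 0.22·13.45 = 34.6249.
Var(X) = E[X²] − (E[X])² = 34.6249 − 27.9735 = 6.65141.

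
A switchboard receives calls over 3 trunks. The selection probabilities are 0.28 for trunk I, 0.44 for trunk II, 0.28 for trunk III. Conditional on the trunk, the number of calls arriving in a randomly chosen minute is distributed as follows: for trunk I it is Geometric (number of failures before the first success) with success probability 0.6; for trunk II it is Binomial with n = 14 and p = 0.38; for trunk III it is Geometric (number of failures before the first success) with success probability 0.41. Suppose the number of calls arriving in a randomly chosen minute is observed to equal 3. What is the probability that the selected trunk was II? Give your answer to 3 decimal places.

0.571

Likelihoods P(X=3 | ·): I: 0.0384; II: 0.103935; III: 0.0842054.
Posterior ∝ prior × likelihood. Numerator for II: 0.44·0.103935 = 0.0457313.
Normalizing constant: 0.28·0.0384 + 0.44·0.103935 + 0.28·0.0842054 = 0.0800608.
P(II | observation) = 0.0457313 / 0.0800608 = 0.571207.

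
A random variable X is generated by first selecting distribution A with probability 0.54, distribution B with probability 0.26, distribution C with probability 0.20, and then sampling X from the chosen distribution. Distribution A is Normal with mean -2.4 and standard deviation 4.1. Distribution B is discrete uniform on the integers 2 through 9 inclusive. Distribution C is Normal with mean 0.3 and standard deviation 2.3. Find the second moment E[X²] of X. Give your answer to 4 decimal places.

For each component E[X²] = Var + (mean)², giving A: 22.57; B: 35.5; C: 5.38.
Overall E[X²] = 0.54·22.57 + 0.26·35.5 + 0.2·5.38 = 22.4938.

22.4938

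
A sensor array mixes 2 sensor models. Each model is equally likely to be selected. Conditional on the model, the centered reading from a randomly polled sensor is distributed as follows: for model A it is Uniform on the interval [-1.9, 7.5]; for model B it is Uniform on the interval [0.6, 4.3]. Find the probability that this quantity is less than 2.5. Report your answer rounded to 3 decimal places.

Conditional on each model, P(X < 2.5): A: 0.468085; B: 0.513514.
By total probability, P(X < 2.5) = 0.5·0.468085 + 0.5·0.513514 = 0.490799.

0.491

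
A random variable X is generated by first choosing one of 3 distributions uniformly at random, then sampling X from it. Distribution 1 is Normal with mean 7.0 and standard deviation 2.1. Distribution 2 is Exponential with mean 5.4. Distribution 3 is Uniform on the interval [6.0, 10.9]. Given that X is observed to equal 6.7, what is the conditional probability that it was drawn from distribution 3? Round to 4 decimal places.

0.4579

Likelihoods f(6.7 | ·): 1: 0.188044; 2: 0.05355; 3: 0.204082.
Posterior ∝ prior × likelihood. Numerator for 3: 0.333333·0.204082 = 0.0680272.
Normalizing constant: 0.333333·0.188044 + 0.333333·0.05355 + 0.333333·0.204082 = 0.148558.
P(3 | observation) = 0.0680272 / 0.148558 = 0.457915.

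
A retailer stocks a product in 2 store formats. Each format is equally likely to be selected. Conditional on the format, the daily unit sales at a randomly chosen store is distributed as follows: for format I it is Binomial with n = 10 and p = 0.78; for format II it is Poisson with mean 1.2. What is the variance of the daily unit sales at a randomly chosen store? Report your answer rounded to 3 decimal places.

12.348

Per component, I: μ=7.8, E[X²]=62.556; II: μ=1.2, E[X²]=2.64.
E[X] = 0.5·7.8 + 0.5·1.2 = 4.5.
E[X²] = 0.5·62.556 + 0.5·2.64 = 32.598.
Var(X) = E[X²] − (E[X])² = 32.598 − 20.25 = 12.348.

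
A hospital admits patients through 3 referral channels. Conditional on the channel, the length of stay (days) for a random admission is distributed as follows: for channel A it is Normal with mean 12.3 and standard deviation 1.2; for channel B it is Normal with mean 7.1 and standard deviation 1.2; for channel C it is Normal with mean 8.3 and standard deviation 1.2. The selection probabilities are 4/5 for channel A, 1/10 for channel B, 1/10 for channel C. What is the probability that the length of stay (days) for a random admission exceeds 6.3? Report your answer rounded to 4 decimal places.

0.9700

Conditional on each channel, P(X > 6.3): A: 1; B: 0.747507; C: 0.95221.
By total probability, P(X > 6.3) = 0.8·1 + 0.1·0.747507 + 0.1·0.95221 = 0.969971.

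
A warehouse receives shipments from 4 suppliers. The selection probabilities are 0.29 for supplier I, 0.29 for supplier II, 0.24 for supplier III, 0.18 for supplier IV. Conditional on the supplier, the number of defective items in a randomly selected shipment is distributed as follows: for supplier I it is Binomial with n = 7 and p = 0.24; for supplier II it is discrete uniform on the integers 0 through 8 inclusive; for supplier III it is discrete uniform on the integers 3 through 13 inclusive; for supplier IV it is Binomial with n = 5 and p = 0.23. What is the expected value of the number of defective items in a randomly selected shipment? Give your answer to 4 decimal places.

3.7742

Component means — I: 1.68; II: 4; III: 8; IV: 1.15.
E[X] = 0.29·1.68 + 0.29·4 + 0.24·8 + 0.18·1.15 = 3.7742.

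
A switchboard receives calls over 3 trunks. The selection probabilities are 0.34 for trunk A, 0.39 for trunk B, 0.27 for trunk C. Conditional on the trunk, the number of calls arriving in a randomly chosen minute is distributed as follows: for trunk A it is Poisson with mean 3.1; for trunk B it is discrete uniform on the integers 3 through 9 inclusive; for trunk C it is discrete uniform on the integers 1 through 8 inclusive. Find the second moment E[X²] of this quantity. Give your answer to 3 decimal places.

For each component E[X²] = Var + (mean)², giving A: 12.71; B: 40; C: 25.5.
Overall E[X²] = 0.34·12.71 + 0.39·40 + 0.27·25.5 = 26.8064.

26.806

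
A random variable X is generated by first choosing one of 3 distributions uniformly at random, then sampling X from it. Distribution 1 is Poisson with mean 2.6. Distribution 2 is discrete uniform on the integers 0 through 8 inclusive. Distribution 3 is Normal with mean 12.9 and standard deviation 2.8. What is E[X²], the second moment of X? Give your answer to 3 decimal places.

68.759

For each component E[X²] = Var + (mean)², giving 1: 9.36; 2: 22.6667; 3: 174.25.
Overall E[X²] = 0.333333·9.36 + 0.333333·22.6667 + 0.333333·174.25 = 68.7589.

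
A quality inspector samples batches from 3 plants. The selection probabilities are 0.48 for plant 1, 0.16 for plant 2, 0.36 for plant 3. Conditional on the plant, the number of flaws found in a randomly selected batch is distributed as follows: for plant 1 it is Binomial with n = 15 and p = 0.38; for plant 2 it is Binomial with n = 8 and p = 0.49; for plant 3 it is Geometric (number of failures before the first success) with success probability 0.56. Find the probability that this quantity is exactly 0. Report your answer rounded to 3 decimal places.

0.203

Conditional on each plant, P(X = 0): 1: 0.00076891; 2: 0.00457679; 3: 0.56.
By total probability, P(X = 0) = 0.48·0.00076891 + 0.16·0.00457679 + 0.36·0.56 = 0.202701.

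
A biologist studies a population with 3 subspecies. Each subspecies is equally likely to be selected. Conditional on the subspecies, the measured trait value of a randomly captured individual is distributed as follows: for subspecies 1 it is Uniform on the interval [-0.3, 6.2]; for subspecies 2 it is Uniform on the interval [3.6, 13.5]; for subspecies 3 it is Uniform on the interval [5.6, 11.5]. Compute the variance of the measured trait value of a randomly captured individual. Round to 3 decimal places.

11.832

Per component, 1: μ=2.95, E[X²]=12.2233; 2: μ=8.55, E[X²]=81.27; 3: μ=8.55, E[X²]=76.0033.
E[X] = 0.333333·2.95 + 0.333333·8.55 + 0.333333·8.55 = 6.68333.
E[X²] = 0.333333·12.2233 + 0.333333·81.27 + 0.333333·76.0033 = 56.4989.
Var(X) = E[X²] − (E[X])² = 56.4989 − 44.6669 = 11.8319.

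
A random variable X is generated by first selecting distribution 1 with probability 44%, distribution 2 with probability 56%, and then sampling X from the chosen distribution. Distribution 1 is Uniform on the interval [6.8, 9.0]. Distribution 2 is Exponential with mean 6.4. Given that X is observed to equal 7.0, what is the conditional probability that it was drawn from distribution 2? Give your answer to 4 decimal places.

0.1278

Likelihoods f(7.0 | ·): 1: 0.454545; 2: 0.0523372.
Posterior ∝ prior × likelihood. Numerator for 2: 0.56·0.0523372 = 0.0293088.
Normalizing constant: 0.44·0.454545 + 0.56·0.0523372 = 0.229309.
P(2 | observation) = 0.0293088 / 0.229309 = 0.127814.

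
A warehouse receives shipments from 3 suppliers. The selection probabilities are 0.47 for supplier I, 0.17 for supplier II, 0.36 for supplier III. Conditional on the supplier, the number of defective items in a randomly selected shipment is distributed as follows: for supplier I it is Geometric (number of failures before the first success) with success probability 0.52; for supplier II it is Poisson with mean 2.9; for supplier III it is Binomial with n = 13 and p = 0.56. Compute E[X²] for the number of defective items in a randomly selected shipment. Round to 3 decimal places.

23.390

For each component E[X²] = Var + (mean)², giving I: 2.62722; II: 11.31; III: 56.2016.
Overall E[X²] = 0.47·2.62722 + 0.17·11.31 + 0.36·56.2016 = 23.3901.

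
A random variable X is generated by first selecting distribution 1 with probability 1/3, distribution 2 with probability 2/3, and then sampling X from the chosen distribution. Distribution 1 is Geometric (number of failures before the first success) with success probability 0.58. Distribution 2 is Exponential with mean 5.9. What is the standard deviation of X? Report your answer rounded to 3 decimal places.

5.438

Per component, 1: μ=0.724138, E[X²]=1.77289; 2: μ=5.9, E[X²]=69.62.
E[X] = 0.333333·0.724138 + 0.666667·5.9 = 4.17471.
E[X²] = 0.333333·1.77289 + 0.666667·69.62 = 47.0043.
Var(X) = E[X²] − (E[X])² = 47.0043 − 17.4282 = 29.5761.
SD(X) = √29.5761 = 5.43839.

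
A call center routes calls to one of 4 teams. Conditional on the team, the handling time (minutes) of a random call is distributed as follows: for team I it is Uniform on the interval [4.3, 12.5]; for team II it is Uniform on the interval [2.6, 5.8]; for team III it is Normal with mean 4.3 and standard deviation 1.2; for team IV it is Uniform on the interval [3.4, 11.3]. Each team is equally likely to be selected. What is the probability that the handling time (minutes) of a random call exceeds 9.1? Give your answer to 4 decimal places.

0.1733

Conditional on each team, P(X > 9.1): I: 0.414634; II: 0; III: 3.16712e-05; IV: 0.278481.
By total probability, P(X > 9.1) = 0.25·0.414634 + 0.25·0 + 0.25·3.16712e-05 + 0.25·0.278481 = 0.173287.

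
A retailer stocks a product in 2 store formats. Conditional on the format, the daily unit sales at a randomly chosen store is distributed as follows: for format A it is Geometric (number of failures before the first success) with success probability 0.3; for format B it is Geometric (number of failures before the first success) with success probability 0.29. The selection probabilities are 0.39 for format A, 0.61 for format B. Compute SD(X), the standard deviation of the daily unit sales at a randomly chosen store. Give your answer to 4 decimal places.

Per component, A: μ=2.33333, E[X²]=13.2222; B: μ=2.44828, E[X²]=14.4364.
E[X] = 0.39·2.33333 + 0.61·2.44828 = 2.40345.
E[X²] = 0.39·13.2222 + 0.61·14.4364 = 13.9629.
Var(X) = E[X²] − (E[X])² = 13.9629 − 5.77656 = 8.1863.
SD(X) = √8.1863 = 2.86117.

2.8612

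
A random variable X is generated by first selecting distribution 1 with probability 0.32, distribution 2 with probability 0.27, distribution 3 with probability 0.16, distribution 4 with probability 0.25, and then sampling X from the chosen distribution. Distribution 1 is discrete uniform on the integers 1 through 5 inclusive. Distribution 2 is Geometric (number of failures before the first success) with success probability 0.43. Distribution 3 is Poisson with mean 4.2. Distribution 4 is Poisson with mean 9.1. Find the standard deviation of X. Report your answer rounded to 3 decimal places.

Per component, 1: μ=3, E[X²]=11; 2: μ=1.32558, E[X²]=4.83991; 3: μ=4.2, E[X²]=21.84; 4: μ=9.1, E[X²]=91.91.
E[X] = 0.32·3 + 0.27·1.32558 + 0.16·4.2 + 0.25·9.1 = 4.26491.
E[X²] = 0.32·11 + 0.27·4.83991 + 0.16·21.84 + 0.25·91.91 = 31.2987.
Var(X) = E[X²] − (E[X])² = 31.2987 − 18.1894 = 13.1092.
SD(X) = √13.1092 = 3.62067.

3.621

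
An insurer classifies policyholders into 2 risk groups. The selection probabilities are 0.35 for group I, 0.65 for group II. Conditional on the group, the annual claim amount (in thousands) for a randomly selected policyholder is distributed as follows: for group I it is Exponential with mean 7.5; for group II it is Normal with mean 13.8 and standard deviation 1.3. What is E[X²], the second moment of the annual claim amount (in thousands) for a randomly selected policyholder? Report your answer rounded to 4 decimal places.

For each component E[X²] = Var + (mean)², giving I: 112.5; II: 192.13.
Overall E[X²] = 0.35·112.5 + 0.65·192.13 = 164.26.

164.2595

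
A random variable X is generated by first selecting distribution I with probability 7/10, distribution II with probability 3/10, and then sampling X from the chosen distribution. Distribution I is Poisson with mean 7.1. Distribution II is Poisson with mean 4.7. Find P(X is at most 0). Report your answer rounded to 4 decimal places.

0.0033

Conditional on each component, P(X ≤ 0): I: 0.000825105; II: 0.00909528.
By total probability, P(X ≤ 0) = 0.7·0.000825105 + 0.3·0.00909528 = 0.00330616.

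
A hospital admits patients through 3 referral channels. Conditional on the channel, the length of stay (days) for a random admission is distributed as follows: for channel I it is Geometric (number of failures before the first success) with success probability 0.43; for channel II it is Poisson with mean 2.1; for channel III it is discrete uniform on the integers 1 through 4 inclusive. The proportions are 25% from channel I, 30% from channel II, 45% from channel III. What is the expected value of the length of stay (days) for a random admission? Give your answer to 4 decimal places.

Component means — I: 1.32558; II: 2.1; III: 2.5.
E[X] = 0.25·1.32558 + 0.3·2.1 + 0.45·2.5 = 2.0864.

2.0864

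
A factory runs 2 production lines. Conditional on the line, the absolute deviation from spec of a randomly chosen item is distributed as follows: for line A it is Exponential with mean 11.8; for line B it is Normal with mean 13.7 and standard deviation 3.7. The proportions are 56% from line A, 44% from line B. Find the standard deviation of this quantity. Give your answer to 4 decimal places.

Per component, A: μ=11.8, E[X²]=278.48; B: μ=13.7, E[X²]=201.38.
E[X] = 0.56·11.8 + 0.44·13.7 = 12.636.
E[X²] = 0.56·278.48 + 0.44·201.38 = 244.556.
Var(X) = E[X²] − (E[X])² = 244.556 − 159.668 = 84.8875.
SD(X) = √84.8875 = 9.21344.

9.2134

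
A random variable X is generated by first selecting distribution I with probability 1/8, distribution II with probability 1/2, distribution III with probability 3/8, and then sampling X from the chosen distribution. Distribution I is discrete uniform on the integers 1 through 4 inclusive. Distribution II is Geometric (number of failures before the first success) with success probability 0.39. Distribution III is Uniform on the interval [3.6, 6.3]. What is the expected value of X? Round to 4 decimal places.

Component means — I: 2.5; II: 1.5641; III: 4.95.
E[X] = 0.125·2.5 + 0.5·1.5641 + 0.375·4.95 = 2.9508.

2.9508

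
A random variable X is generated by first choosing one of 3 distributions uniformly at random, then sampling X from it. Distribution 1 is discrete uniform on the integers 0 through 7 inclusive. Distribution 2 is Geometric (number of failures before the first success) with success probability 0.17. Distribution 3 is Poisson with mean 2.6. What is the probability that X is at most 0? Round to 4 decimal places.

Conditional on each component, P(X ≤ 0): 1: 0.125; 2: 0.17; 3: 0.0742736.
By total probability, P(X ≤ 0) = 0.333333·0.125 + 0.333333·0.17 + 0.333333·0.0742736 = 0.123091.

0.1231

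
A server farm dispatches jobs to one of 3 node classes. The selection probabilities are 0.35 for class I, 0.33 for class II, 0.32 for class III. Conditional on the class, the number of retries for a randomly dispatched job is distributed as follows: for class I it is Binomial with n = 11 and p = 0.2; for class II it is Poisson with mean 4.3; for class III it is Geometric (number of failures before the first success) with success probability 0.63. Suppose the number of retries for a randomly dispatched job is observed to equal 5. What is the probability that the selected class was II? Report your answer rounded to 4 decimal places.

Likelihoods P(X=5 | ·): I: 0.0387554; II: 0.166224; III: 0.00436867.
Posterior ∝ prior × likelihood. Numerator for II: 0.33·0.166224 = 0.0548541.
Normalizing constant: 0.35·0.0387554 + 0.33·0.166224 + 0.32·0.00436867 = 0.0698164.
P(II | observation) = 0.0548541 / 0.0698164 = 0.78569.

0.7857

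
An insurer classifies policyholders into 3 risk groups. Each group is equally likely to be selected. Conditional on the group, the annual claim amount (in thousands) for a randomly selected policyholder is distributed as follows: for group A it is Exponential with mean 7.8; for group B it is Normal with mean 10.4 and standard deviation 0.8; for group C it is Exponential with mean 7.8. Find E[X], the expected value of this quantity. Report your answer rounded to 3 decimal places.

Component means — A: 7.8; B: 10.4; C: 7.8.
E[X] = 0.333333·7.8 + 0.333333·10.4 + 0.333333·7.8 = 8.66667.

8.667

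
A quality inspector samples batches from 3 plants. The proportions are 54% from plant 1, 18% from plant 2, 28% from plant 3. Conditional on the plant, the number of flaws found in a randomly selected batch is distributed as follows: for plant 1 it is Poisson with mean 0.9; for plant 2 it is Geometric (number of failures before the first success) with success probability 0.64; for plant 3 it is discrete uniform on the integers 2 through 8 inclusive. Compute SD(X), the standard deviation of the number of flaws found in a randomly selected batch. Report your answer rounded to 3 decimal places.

Per component, 1: μ=0.9, E[X²]=1.71; 2: μ=0.5625, E[X²]=1.19531; 3: μ=5, E[X²]=29.
E[X] = 0.54·0.9 + 0.18·0.5625 + 0.28·5 = 1.98725.
E[X²] = 0.54·1.71 + 0.18·1.19531 + 0.28·29 = 9.25856.
Var(X) = E[X²] − (E[X])² = 9.25856 − 3.94916 = 5.30939.
SD(X) = √5.30939 = 2.30421.

2.304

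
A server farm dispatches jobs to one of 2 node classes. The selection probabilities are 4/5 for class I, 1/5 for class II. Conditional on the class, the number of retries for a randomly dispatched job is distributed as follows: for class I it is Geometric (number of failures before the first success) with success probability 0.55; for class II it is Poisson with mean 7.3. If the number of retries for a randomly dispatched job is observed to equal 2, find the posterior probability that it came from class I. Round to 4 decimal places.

Likelihoods P(X=2 | ·): I: 0.111375; II: 0.0179997.
Posterior ∝ prior × likelihood. Numerator for I: 0.8·0.111375 = 0.0891.
Normalizing constant: 0.8·0.111375 + 0.2·0.0179997 = 0.0926999.
P(I | observation) = 0.0891 / 0.0926999 = 0.961166.

0.9612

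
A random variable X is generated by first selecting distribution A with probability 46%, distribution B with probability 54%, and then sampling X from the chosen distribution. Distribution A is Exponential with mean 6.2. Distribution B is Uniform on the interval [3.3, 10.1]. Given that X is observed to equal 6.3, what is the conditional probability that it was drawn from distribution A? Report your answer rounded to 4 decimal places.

Likelihoods f(6.3 | ·): A: 0.058386; B: 0.147059.
Posterior ∝ prior × likelihood. Numerator for A: 0.46·0.058386 = 0.0268576.
Normalizing constant: 0.46·0.058386 + 0.54·0.147059 = 0.106269.
P(A | observation) = 0.0268576 / 0.106269 = 0.252731.

0.2527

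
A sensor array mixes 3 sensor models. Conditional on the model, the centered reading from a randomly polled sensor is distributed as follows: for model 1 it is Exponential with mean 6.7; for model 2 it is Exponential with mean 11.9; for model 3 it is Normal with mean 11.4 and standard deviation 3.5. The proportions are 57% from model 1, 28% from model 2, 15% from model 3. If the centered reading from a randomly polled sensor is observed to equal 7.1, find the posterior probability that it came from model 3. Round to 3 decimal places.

0.159

Likelihoods f(7.1 | ·): 1: 0.0517253; 2: 0.0462739; 3: 0.0535899.
Posterior ∝ prior × likelihood. Numerator for 3: 0.15·0.0535899 = 0.00803848.
Normalizing constant: 0.57·0.0517253 + 0.28·0.0462739 + 0.15·0.0535899 = 0.0504786.
P(3 | observation) = 0.00803848 / 0.0504786 = 0.159245.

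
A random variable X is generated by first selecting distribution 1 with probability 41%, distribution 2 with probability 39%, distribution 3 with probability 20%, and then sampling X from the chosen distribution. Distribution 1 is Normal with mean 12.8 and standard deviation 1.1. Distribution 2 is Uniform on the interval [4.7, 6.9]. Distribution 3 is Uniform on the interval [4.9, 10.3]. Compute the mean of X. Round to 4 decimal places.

9.0300

Component means — 1: 12.8; 2: 5.8; 3: 7.6.
E[X] = 0.41·12.8 + 0.39·5.8 + 0.2·7.6 = 9.03.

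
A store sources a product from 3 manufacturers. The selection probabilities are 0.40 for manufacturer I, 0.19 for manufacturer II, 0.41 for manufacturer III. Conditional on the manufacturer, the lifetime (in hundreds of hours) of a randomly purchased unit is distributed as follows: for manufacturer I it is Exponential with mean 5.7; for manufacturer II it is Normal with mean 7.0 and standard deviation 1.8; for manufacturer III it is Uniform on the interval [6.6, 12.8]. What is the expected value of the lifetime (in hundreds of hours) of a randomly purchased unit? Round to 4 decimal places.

Component means — I: 5.7; II: 7; III: 9.7.
E[X] = 0.4·5.7 + 0.19·7 + 0.41·9.7 = 7.587.

7.5870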